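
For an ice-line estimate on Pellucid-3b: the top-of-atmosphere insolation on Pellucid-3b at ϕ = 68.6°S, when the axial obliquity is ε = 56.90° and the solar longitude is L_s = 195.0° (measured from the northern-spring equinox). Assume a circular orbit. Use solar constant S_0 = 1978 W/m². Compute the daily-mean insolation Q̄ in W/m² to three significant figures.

Q̄ ≈ 461 W/m²

Solar declination: sin δ = sin ε · sin L_s = sin 56.90° × sin 195.0° = -0.21682, so δ = -12.522°.
cos h₀ = −tan(-68.6°) tan(-12.522°) = -0.5667, h₀ = 2.1733 rad.
Bracket: h₀ sin ϕ sin δ + cos ϕ cos δ sin h₀ = 2.1733×-0.93106×-0.21682 + 0.36488×0.97621×0.82390 = 0.438729 + 0.293473 = 0.732202.
Q̄ = (S_0/π) × [bracket] = (1978/π) × 0.732202 = 461.0 W/m².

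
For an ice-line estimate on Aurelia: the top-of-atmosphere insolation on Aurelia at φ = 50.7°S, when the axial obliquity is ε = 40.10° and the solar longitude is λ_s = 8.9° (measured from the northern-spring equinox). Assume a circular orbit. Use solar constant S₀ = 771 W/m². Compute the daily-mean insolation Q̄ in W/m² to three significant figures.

Q̄ ≈ 126 W/m²

Solar declination: sin δ = sin ε · sin λ_s = sin 40.10° × sin 8.9° = 0.09965, so δ = +5.719°.
cos H₀ = −tan(-50.7°) tan(+5.719°) = 0.1224, H₀ = 1.4481 rad.
Bracket: H₀ sin φ sin δ + cos φ cos δ sin H₀ = 1.4481×-0.77384×0.09965 + 0.63338×0.99502×0.99249 = -0.111668 + 0.625493 = 0.513825.
Q̄ = (S₀/π) × [bracket] = (771/π) × 0.513825 = 126.1 W/m².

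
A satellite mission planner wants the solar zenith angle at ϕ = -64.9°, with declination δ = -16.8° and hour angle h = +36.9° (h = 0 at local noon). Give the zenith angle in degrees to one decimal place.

θ_z = 54.1°

cos θ_z = sin ϕ sin δ + cos ϕ cos δ cos h = 0.261738 + 0.324747 = 0.586485.
θ_z = arccos(0.586485) = 54.1°.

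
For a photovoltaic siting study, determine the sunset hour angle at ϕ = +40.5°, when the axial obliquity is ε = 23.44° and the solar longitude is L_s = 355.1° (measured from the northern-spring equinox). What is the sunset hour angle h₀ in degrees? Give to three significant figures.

Solar declination: sin δ = sin ε · sin L_s = sin 23.44° × sin 355.1° = -0.03398, so δ = -1.947°.
cos h₀ = −tan ϕ · tan δ = −tan(+40.5°) × tan(-1.947°) = 0.0290, so h₀ = 1.5418 rad = 88.34°.

h₀ = 88.3°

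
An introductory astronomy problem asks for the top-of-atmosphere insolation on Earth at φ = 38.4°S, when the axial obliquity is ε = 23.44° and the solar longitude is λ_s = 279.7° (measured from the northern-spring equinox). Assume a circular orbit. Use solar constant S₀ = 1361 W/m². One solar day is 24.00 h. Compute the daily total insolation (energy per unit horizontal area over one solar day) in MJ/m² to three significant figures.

Solar declination: sin δ = sin ε · sin λ_s = sin 23.44° × sin 279.7° = -0.39210, so δ = -23.085°.
cos H₀ = −tan(-38.4°) tan(-23.085°) = -0.3378, H₀ = 1.9154 rad.
Bracket: H₀ sin φ sin δ + cos φ cos δ sin H₀ = 1.9154×-0.62115×-0.39210 + 0.78369×0.91992×0.94121 = 0.466501 + 0.678549 = 1.145050.
Q̄ = (S₀/π) × [bracket] = (1361/π) × 1.145050 = 496.06 W/m².
Daily total = Q̄ × 24.00 h × 3600 s/h = 496.06 × 24.00 × 3600 / 10⁶ = 42.86 MJ/m².

42.9 MJ/m²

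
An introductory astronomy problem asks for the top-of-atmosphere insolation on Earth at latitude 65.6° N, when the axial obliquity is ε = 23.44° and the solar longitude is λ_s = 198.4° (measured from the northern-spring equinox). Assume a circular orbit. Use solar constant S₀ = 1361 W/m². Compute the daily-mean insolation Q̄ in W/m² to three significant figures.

Solar declination: sin δ = sin ε · sin λ_s = sin 23.44° × sin 198.4° = -0.12556, so δ = -7.213°.
cos H₀ = −tan(+65.6°) tan(-7.213°) = 0.2790, H₀ = 1.2880 rad.
Bracket: H₀ sin φ sin δ + cos φ cos δ sin H₀ = 1.2880×0.91068×-0.12556 + 0.41310×0.99209×0.96029 = -0.147276 + 0.393558 = 0.246282.
Q̄ = (S₀/π) × [bracket] = (1361/π) × 0.246282 = 106.7 W/m².

Q̄ ≈ 107 W/m²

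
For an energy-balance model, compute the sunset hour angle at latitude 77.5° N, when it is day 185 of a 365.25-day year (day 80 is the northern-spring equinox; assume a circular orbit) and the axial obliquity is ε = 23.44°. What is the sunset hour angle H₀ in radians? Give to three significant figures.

H₀ = 3.14 rad

Solar longitude: λ_s = 360° × (185 − 80)/365.25 = 103.491°.
sin δ = sin 23.44° × sin 103.491° = 0.38681, so δ = +22.756°.
Sunrise equation: cos H₀ = −tan φ · tan δ = -1.8921 ≤ −1, so the Sun never sets (polar day) and H₀ = π.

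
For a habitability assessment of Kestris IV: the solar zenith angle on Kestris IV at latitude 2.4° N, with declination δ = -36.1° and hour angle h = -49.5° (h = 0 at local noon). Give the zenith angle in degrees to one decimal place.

θ_z = 60.0°

cos θ_z = sin φ sin δ + cos φ cos δ cos h = -0.024673 + 0.524287 = 0.499614.
θ_z = arccos(0.499614) = 60.0°.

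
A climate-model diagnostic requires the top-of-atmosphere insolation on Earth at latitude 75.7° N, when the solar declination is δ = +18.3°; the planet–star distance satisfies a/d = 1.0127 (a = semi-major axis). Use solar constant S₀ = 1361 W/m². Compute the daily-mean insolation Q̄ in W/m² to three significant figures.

cos H₀ = −tan(+75.7°) tan(+18.300°) = -1.2975 ≤ −1 ⇒ polar day, H₀ = π.
Bracket: H₀ sin φ sin δ + cos φ cos δ sin H₀ = 3.1416×0.96902×0.31399 + 0.24700×0.94943×0.00000 = 0.955871 + 0.000000 = 0.955871.
Inverse-square distance factor (a/d)² = 1.0127² = 1.025561.
Q̄ = (S₀/π) × 1.025561 × [bracket] = (1361/π) × 1.025561 × 0.955871 = 424.7 W/m².

Q̄ ≈ 425 W/m²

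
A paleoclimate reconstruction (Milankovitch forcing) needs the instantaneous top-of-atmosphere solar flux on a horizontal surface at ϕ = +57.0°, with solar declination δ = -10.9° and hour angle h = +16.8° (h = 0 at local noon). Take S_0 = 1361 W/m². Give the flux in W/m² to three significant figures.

481 W/m²

cos θ_z = sin ϕ sin δ + cos ϕ cos δ cos h = -0.158589 + 0.511987 = 0.353398.
Flux = S_0 · cos θ_z = 1361 × 0.353398 = 481.0 W/m².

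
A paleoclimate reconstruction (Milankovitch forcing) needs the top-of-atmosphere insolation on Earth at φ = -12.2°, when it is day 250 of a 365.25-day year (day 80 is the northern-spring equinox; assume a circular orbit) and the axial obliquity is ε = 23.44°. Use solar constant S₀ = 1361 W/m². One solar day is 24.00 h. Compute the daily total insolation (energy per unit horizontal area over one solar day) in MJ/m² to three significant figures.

35.4 MJ/m²

Solar longitude: λ_s = 360° × (250 − 80)/365.25 = 167.556°.
sin δ = sin 23.44° × sin 167.556° = 0.08571, so δ = +4.917°.
cos H₀ = −tan(-12.2°) tan(+4.917°) = 0.0186, H₀ = 1.5522 rad.
Bracket: H₀ sin φ sin δ + cos φ cos δ sin H₀ = 1.5522×-0.21132×0.08571 + 0.97742×0.99632×0.99983 = -0.028114 + 0.973658 = 0.945544.
Q̄ = (S₀/π) × [bracket] = (1361/π) × 0.945544 = 409.63 W/m².
Daily total = Q̄ × 24.00 h × 3600 s/h = 409.63 × 24.00 × 3600 / 10⁶ = 35.39 MJ/m².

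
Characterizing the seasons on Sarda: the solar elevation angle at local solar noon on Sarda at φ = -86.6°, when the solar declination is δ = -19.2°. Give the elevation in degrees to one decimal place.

22.6°

At local noon the hour angle is zero, so the zenith angle equals |φ − δ| = |-86.6° − (-19.200°)| = 67.400°.
Elevation = 90° − 67.400° = 22.6°.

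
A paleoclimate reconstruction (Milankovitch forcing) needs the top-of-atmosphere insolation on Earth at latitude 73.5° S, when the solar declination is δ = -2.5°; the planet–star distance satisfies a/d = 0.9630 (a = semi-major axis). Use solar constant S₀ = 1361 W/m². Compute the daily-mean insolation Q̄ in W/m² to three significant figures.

cos H₀ = −tan(-73.5°) tan(-2.500°) = -0.1474, H₀ = 1.7187 rad.
Bracket: H₀ sin φ sin δ + cos φ cos δ sin H₀ = 1.7187×-0.95882×-0.04362 + 0.28402×0.99905×0.98908 = 0.071882 + 0.280652 = 0.352534.
Inverse-square distance factor (a/d)² = 0.9630² = 0.927369.
Q̄ = (S₀/π) × 0.927369 × [bracket] = (1361/π) × 0.927369 × 0.352534 = 141.6 W/m².

Q̄ ≈ 142 W/m²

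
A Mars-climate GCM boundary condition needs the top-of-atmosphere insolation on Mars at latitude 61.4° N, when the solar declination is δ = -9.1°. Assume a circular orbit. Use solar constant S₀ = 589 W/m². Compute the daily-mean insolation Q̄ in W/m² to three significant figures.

Q̄ ≈ 51.6 W/m²

cos H₀ = −tan(+61.4°) tan(-9.100°) = 0.2938, H₀ = 1.2726 rad.
Bracket: H₀ sin φ sin δ + cos φ cos δ sin H₀ = 1.2726×0.87798×-0.15816 + 0.47869×0.98741×0.95587 = -0.176715 + 0.451805 = 0.275090.
Q̄ = (S₀/π) × [bracket] = (589/π) × 0.275090 = 51.58 W/m².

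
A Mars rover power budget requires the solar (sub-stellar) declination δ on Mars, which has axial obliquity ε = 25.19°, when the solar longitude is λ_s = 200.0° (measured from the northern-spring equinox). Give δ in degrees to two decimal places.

δ = -8.37°

sin δ = sin ε · sin λ_s = sin 25.19° × sin 200.0° = -0.145571.
δ = arcsin(-0.145571) = -8.37°.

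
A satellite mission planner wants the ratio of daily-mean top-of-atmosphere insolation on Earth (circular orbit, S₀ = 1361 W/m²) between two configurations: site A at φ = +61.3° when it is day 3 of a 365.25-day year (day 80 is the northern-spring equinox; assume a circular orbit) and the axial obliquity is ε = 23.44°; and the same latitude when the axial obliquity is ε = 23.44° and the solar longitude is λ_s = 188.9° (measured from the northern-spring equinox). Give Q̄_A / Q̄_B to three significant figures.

— Configuration A (φ=+61.3°):
Solar longitude: λ_s = 360° × (3 − 80)/365.25 = -75.893°, i.e. -75.893° + 360° = 284.107°.
sin δ = sin 23.44° × sin 284.107° = -0.38579, so δ = -22.693°.
cos H₀ = −tan(+61.3°) tan(-22.693°) = 0.7638, H₀ = 0.7016 rad.
Bracket: H₀ sin φ sin δ + cos φ cos δ sin H₀ = 0.7016×0.87715×-0.38579 + 0.48022×0.92259×0.64546 = -0.237418 + 0.285969 = 0.048551.
Q̄ = (S₀/π) × [bracket] = (1361/π) × 0.048551 = 21.033 W/m².
— Configuration B (φ=+61.3°):
Solar declination: sin δ = sin ε · sin λ_s = sin 23.44° × sin 188.9° = -0.06154, so δ = -3.528°.
cos H₀ = −tan(+61.3°) tan(-3.528°) = 0.1126, H₀ = 1.4579 rad.
Bracket: H₀ sin φ sin δ + cos φ cos δ sin H₀ = 1.4579×0.87715×-0.06154 + 0.48022×0.99810×0.99364 = -0.078697 + 0.476259 = 0.397562.
Q̄ = (S₀/π) × [bracket] = (1361/π) × 0.397562 = 172.23 W/m².
Ratio Q̄_A / Q̄_B = 21.033 / 172.23 = 0.1221.

Q̄_A / Q̄_B ≈ 0.122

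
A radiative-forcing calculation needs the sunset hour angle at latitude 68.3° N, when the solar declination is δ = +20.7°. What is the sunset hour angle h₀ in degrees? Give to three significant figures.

cos h₀ = −tan ϕ · tan δ = −tan(+68.3°) × tan(+20.700°) = -0.9495, so h₀ = 2.8226 rad = 161.72°.

h₀ = 162°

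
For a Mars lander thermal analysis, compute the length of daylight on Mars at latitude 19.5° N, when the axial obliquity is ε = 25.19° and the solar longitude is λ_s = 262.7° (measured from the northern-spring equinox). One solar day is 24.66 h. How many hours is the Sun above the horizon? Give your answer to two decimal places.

Solar declination: sin δ = sin ε · sin λ_s = sin 25.19° × sin 262.7° = -0.42217, so δ = -24.972°.
cos H₀ = −tan φ · tan δ = −tan(+19.5°) × tan(-24.972°) = 0.1649, so H₀ = 1.4051 rad = 80.51°.
Daylight = 2H₀/(2π) × 24.66 h = (1.4051/π) × 24.66 = 11.03 h.

11.03 h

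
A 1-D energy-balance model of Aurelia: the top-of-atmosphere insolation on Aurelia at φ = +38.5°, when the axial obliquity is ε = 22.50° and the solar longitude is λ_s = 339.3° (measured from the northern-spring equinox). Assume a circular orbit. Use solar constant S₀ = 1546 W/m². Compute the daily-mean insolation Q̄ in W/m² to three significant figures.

Q̄ ≈ 319 W/m²

Solar declination: sin δ = sin ε · sin λ_s = sin 22.50° × sin 339.3° = -0.13527, so δ = -7.774°.
cos H₀ = −tan(+38.5°) tan(-7.774°) = 0.1086, H₀ = 1.4620 rad.
Bracket: H₀ sin φ sin δ + cos φ cos δ sin H₀ = 1.4620×0.62251×-0.13527 + 0.78261×0.99081×0.99409 = -0.123111 + 0.770835 = 0.647724.
Q̄ = (S₀/π) × [bracket] = (1546/π) × 0.647724 = 318.7 W/m².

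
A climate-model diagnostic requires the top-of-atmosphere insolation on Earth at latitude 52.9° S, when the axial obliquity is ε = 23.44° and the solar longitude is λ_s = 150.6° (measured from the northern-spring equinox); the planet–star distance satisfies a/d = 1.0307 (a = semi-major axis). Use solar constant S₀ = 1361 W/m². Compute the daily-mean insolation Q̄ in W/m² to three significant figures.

Solar declination: sin δ = sin ε · sin λ_s = sin 23.44° × sin 150.6° = 0.19528, so δ = +11.261°.
cos H₀ = −tan(-52.9°) tan(+11.261°) = 0.2633, H₀ = 1.3044 rad.
Bracket: H₀ sin φ sin δ + cos φ cos δ sin H₀ = 1.3044×-0.79758×0.19528 + 0.60321×0.98075×0.96472 = -0.203162 + 0.570727 = 0.367565.
Inverse-square distance factor (a/d)² = 1.0307² = 1.062342.
Q̄ = (S₀/π) × 1.062342 × [bracket] = (1361/π) × 1.062342 × 0.367565 = 169.2 W/m².

Q̄ ≈ 169 W/m²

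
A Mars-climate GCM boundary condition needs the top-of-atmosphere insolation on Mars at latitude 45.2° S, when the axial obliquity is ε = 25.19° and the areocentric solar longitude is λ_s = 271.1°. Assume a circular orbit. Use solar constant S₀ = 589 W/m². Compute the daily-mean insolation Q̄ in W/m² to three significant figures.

sin δ = sin 25.19° × sin 271.1° = -0.42554, so δ = -25.185°.
cos H₀ = −tan(-45.2°) tan(-25.185°) = -0.4735, H₀ = 2.0641 rad.
Bracket: H₀ sin φ sin δ + cos φ cos δ sin H₀ = 2.0641×-0.70957×-0.42554 + 0.70463×0.90494×0.88077 = 0.623256 + 0.561621 = 1.184877.
Q̄ = (S₀/π) × [bracket] = (589/π) × 1.184877 = 222.1 W/m².

Q̄ ≈ 222 W/m²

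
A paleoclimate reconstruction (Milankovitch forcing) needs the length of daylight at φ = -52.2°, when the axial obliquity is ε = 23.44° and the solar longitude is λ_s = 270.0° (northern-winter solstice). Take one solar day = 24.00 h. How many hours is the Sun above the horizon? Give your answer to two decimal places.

16.53 h

Solar declination: sin δ = sin ε · sin λ_s = sin 23.44° × sin 270.0° = -0.39779, so δ = -23.440°.
cos H₀ = −tan φ · tan δ = −tan(-52.2°) × tan(-23.440°) = -0.5590, so H₀ = 2.1639 rad = 123.98°.
Daylight = 2H₀/(2π) × 24.00 h = (2.1639/π) × 24.00 = 16.53 h.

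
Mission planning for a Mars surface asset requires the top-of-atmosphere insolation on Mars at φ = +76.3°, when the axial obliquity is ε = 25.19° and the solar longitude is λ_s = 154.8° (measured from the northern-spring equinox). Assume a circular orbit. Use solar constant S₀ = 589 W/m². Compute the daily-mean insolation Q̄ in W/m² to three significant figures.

Q̄ ≈ 109 W/m²

Solar declination: sin δ = sin ε · sin λ_s = sin 25.19° × sin 154.8° = 0.18122, so δ = +10.441°.
cos H₀ = −tan(+76.3°) tan(+10.441°) = -0.7559, H₀ = 2.4278 rad.
Bracket: H₀ sin φ sin δ + cos φ cos δ sin H₀ = 2.4278×0.97155×0.18122 + 0.23684×0.98344×0.65467 = 0.427449 + 0.152484 = 0.579933.
Q̄ = (S₀/π) × [bracket] = (589/π) × 0.579933 = 108.7 W/m².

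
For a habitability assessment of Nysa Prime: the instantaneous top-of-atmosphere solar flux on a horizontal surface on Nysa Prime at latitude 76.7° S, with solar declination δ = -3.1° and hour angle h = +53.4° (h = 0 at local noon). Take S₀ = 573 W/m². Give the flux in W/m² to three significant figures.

109 W/m²

cos θ_z = sin φ sin δ + cos φ cos δ cos h = 0.052628 + 0.136961 = 0.189589.
Flux = S₀ · cos θ_z = 573 × 0.189589 = 108.6 W/m².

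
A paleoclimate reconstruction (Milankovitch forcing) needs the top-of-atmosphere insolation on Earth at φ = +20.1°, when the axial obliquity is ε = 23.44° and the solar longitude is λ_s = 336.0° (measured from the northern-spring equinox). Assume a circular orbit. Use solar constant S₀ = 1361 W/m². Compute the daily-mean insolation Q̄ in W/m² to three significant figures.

Q̄ ≈ 364 W/m²

Solar declination: sin δ = sin ε · sin λ_s = sin 23.44° × sin 336.0° = -0.16180, so δ = -9.311°.
cos H₀ = −tan(+20.1°) tan(-9.311°) = 0.0600, H₀ = 1.5108 rad.
Bracket: H₀ sin φ sin δ + cos φ cos δ sin H₀ = 1.5108×0.34366×-0.16180 + 0.93909×0.98682×0.99820 = -0.084007 + 0.925045 = 0.841038.
Q̄ = (S₀/π) × [bracket] = (1361/π) × 0.841038 = 364.4 W/m².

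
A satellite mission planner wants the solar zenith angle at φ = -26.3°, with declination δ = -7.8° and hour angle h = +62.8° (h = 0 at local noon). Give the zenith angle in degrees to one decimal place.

cos θ_z = sin φ sin δ + cos φ cos δ cos h = 0.060132 + 0.405991 = 0.466123.
θ_z = arccos(0.466123) = 62.2°.

θ_z = 62.2°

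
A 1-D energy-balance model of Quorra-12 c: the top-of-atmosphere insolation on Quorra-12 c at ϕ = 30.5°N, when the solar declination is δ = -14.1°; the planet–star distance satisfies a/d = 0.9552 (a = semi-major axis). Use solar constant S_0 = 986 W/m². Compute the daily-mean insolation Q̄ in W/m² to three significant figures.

Q̄ ≈ 186 W/m²

cos h₀ = −tan(+30.5°) tan(-14.100°) = 0.1480, h₀ = 1.4223 rad.
Bracket: h₀ sin ϕ sin δ + cos ϕ cos δ sin h₀ = 1.4223×0.50754×-0.24362 + 0.86163×0.96987×0.98899 = -0.175863 + 0.826468 = 0.650605.
Inverse-square distance factor (a/d)² = 0.9552² = 0.912407.
Q̄ = (S_0/π) × 0.912407 × [bracket] = (986/π) × 0.912407 × 0.650605 = 186.3 W/m².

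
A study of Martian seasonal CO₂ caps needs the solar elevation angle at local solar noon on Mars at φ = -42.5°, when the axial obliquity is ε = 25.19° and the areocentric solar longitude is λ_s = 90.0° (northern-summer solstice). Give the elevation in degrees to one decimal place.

22.3°

sin δ = sin 25.19° × sin 90.0° = 0.42562, so δ = +25.190°.
At local noon the hour angle is zero, so the zenith angle equals |φ − δ| = |-42.5° − (+25.190°)| = 67.690°.
Elevation = 90° − 67.690° = 22.3°.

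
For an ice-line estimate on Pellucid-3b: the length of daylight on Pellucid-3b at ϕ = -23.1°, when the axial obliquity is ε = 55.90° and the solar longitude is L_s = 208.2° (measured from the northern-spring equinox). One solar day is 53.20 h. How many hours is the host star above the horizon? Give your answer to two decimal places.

Solar declination: sin δ = sin ε · sin L_s = sin 55.90° × sin 208.2° = -0.39130, so δ = -23.035°.
cos h₀ = −tan ϕ · tan δ = −tan(-23.1°) × tan(-23.035°) = -0.1814, so h₀ = 1.7532 rad = 100.45°.
Daylight = 2h₀/(2π) × 53.20 h = (1.7532/π) × 53.20 = 29.69 h.

29.69 h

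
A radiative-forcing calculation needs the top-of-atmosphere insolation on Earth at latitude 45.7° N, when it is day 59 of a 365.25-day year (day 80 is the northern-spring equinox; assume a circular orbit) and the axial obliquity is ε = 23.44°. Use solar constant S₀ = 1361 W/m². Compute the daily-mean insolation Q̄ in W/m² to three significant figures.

Solar longitude: λ_s = 360° × (59 − 80)/365.25 = -20.698°, i.e. -20.698° + 360° = 339.302°.
sin δ = sin 23.44° × sin 339.302° = -0.14060, so δ = -8.082°.
cos H₀ = −tan(+45.7°) tan(-8.082°) = 0.1455, H₀ = 1.4248 rad.
Bracket: H₀ sin φ sin δ + cos φ cos δ sin H₀ = 1.4248×0.71569×-0.14060 + 0.69842×0.99007×0.98936 = -0.143372 + 0.684127 = 0.540755.
Q̄ = (S₀/π) × [bracket] = (1361/π) × 0.540755 = 234.3 W/m².

Q̄ ≈ 234 W/m²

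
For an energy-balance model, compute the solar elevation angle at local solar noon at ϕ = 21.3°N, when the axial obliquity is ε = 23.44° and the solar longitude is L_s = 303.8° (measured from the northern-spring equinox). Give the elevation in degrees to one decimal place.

49.4°

Solar declination: sin δ = sin ε · sin L_s = sin 23.44° × sin 303.8° = -0.33056, so δ = -19.303°.
At local noon the hour angle is zero, so the zenith angle equals |ϕ − δ| = |+21.3° − (-19.303°)| = 40.603°.
Elevation = 90° − 40.603° = 49.4°.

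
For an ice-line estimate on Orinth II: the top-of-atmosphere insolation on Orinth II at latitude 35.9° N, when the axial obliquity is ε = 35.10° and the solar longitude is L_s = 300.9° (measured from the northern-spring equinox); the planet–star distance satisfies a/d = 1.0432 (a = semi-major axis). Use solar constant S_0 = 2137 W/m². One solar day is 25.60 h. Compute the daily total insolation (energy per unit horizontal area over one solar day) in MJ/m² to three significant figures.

Solar declination: sin δ = sin ε · sin L_s = sin 35.10° × sin 300.9° = -0.49339, so δ = -29.564°.
cos h₀ = −tan(+35.9°) tan(-29.564°) = 0.4106, h₀ = 1.1477 rad.
Bracket: h₀ sin ϕ sin δ + cos ϕ cos δ sin h₀ = 1.1477×0.58637×-0.49339 + 0.81004×0.86981×0.91181 = -0.332040 + 0.642444 = 0.310404.
Inverse-square distance factor (a/d)² = 1.0432² = 1.088266.
Q̄ = (S_0/π) × 1.088266 × [bracket] = (2137/π) × 1.088266 × 0.310404 = 229.78 W/m².
Daily total = Q̄ × 25.60 h × 3600 s/h = 229.78 × 25.60 × 3600 / 10⁶ = 21.18 MJ/m².

21.2 MJ/m²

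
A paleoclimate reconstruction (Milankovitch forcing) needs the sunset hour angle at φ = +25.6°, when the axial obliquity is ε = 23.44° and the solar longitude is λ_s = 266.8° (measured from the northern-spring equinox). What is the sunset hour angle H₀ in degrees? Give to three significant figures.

H₀ = 78.0°

Solar declination: sin δ = sin ε · sin λ_s = sin 23.44° × sin 266.8° = -0.39717, so δ = -23.401°.
cos H₀ = −tan φ · tan δ = −tan(+25.6°) × tan(-23.401°) = 0.2073, so H₀ = 1.3619 rad = 78.03°.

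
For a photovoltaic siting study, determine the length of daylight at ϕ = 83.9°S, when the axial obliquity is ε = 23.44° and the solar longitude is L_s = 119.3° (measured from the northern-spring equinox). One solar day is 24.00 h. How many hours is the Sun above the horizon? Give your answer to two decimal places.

0.00 h

Solar declination: sin δ = sin ε · sin L_s = sin 23.44° × sin 119.3° = 0.34690, so δ = +20.298°.
cos h₀ = −tan ϕ · tan δ = 3.4609 ≥ 1, so the Sun never rises (polar night) and h₀ = 0.
Daylight = 2h₀/(2π) × 24.00 h = (0.0000/π) × 24.00 = 0.00 h.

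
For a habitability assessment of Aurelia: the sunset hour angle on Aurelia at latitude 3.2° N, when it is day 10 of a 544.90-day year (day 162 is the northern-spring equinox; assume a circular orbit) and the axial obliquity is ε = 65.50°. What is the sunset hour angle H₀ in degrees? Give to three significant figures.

Solar longitude: λ_s = 360° × (10 − 162)/544.90 = -100.422°, i.e. -100.422° + 360° = 259.578°.
sin δ = sin 65.50° × sin 259.578° = -0.89495, so δ = -63.502°.
cos H₀ = −tan φ · tan δ = −tan(+3.2°) × tan(-63.502°) = 0.1121, so H₀ = 1.4584 rad = 83.56°.

H₀ = 83.6°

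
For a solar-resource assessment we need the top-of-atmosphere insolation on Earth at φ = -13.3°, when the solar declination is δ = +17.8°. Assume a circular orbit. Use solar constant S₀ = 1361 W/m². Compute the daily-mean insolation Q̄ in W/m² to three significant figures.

cos H₀ = −tan(-13.3°) tan(+17.800°) = 0.0759, H₀ = 1.4948 rad.
Bracket: H₀ sin φ sin δ + cos φ cos δ sin H₀ = 1.4948×-0.23005×0.30570 + 0.97318×0.95213×0.99712 = -0.105124 + 0.923925 = 0.818801.
Q̄ = (S₀/π) × [bracket] = (1361/π) × 0.818801 = 354.7 W/m².

Q̄ ≈ 355 W/m²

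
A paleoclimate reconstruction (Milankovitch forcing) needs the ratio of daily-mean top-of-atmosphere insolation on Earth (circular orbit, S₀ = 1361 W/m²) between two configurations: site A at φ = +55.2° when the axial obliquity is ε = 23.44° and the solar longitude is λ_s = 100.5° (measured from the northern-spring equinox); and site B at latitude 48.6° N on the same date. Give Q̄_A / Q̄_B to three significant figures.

— Configuration A (φ=+55.2°):
Solar declination: sin δ = sin ε · sin λ_s = sin 23.44° × sin 100.5° = 0.39113, so δ = +23.025°.
cos H₀ = −tan(+55.2°) tan(+23.025°) = -0.6115, H₀ = 2.2287 rad.
Bracket: H₀ sin φ sin δ + cos φ cos δ sin H₀ = 2.2287×0.82115×0.39113 + 0.57071×0.92034×0.79127 = 0.715806 + 0.415612 = 1.131418.
Q̄ = (S₀/π) × [bracket] = (1361/π) × 1.131418 = 490.15 W/m².
— Configuration B (φ=+48.6°):
cos H₀ = −tan(+48.6°) tan(+23.025°) = -0.4820, H₀ = 2.0738 rad.
Bracket: H₀ sin φ sin δ + cos φ cos δ sin H₀ = 2.0738×0.75011×0.39113 + 0.66131×0.92034×0.87614 = 0.608433 + 0.533245 = 1.141678.
Q̄ = (S₀/π) × [bracket] = (1361/π) × 1.141678 = 494.60 W/m².
Ratio Q̄_A / Q̄_B = 490.15 / 494.60 = 0.9910.

Q̄_A / Q̄_B ≈ 0.991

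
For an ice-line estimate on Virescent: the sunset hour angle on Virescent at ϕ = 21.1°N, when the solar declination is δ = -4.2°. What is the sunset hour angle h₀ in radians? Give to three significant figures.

cos h₀ = −tan ϕ · tan δ = −tan(+21.1°) × tan(-4.200°) = 0.0283, so h₀ = 1.5425 rad = 88.38°.

h₀ = 1.54 rad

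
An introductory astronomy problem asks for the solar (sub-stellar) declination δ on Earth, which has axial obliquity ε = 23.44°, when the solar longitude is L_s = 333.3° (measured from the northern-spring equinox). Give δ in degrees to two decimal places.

sin δ = sin ε · sin L_s = sin 23.44° × sin 333.3° = -0.178734.
δ = arcsin(-0.178734) = -10.30°.

δ = -10.30°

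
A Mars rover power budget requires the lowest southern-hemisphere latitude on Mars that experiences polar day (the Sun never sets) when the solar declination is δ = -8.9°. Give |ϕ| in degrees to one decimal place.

Polar day requires cos h₀ = −tan ϕ tan δ ≤ −1, i.e. tan ϕ tan δ ≥ 1.
The boundary is |tan ϕ| · |tan δ| = 1, so |ϕ| = 90° − |δ| = 90° − 8.9° = 81.1° in the southern hemisphere.

|ϕ| = 81.1°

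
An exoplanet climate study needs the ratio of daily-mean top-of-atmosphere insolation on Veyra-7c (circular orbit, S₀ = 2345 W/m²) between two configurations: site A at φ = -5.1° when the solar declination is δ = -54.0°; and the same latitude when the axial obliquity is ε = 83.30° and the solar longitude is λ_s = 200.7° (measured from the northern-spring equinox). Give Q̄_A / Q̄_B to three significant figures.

— Configuration A (φ=-5.1°):
cos H₀ = −tan(-5.1°) tan(-54.000°) = -0.1228, H₀ = 1.6939 rad.
Bracket: H₀ sin φ sin δ + cos φ cos δ sin H₀ = 1.6939×-0.08889×-0.80902 + 0.99604×0.58779×0.99243 = 0.121815 + 0.581030 = 0.702845.
Q̄ = (S₀/π) × [bracket] = (2345/π) × 0.702845 = 524.63 W/m².
— Configuration B (φ=-5.1°):
Solar declination: sin δ = sin ε · sin λ_s = sin 83.30° × sin 200.7° = -0.35106, so δ = -20.552°.
cos H₀ = −tan(-5.1°) tan(-20.552°) = -0.0335, H₀ = 1.6043 rad.
Bracket: H₀ sin φ sin δ + cos φ cos δ sin H₀ = 1.6043×-0.08889×-0.35106 + 0.99604×0.93635×0.99944 = 0.050063 + 0.932120 = 0.982183.
Q̄ = (S₀/π) × [bracket] = (2345/π) × 0.982183 = 733.14 W/m².
Ratio Q̄_A / Q̄_B = 524.63 / 733.14 = 0.7156.

Q̄_A / Q̄_B ≈ 0.716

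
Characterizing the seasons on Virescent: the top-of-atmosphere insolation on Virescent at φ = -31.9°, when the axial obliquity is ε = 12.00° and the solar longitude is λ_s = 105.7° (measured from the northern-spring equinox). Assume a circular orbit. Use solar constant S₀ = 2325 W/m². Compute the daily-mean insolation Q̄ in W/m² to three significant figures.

Solar declination: sin δ = sin ε · sin λ_s = sin 12.00° × sin 105.7° = 0.20015, so δ = +11.546°.
cos H₀ = −tan(-31.9°) tan(+11.546°) = 0.1272, H₀ = 1.4433 rad.
Bracket: H₀ sin φ sin δ + cos φ cos δ sin H₀ = 1.4433×-0.52844×0.20015 + 0.84897×0.97976×0.99188 = -0.152654 + 0.825033 = 0.672379.
Q̄ = (S₀/π) × [bracket] = (2325/π) × 0.672379 = 497.6 W/m².

Q̄ ≈ 498 W/m²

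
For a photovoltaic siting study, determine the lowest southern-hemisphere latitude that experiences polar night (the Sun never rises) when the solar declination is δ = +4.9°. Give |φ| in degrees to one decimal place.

Polar night requires cos H₀ = −tan φ tan δ ≥ 1, i.e. tan φ tan δ ≤ −1.
The boundary is |tan φ| · |tan δ| = 1, so |φ| = 90° − |δ| = 90° − 4.9° = 85.1° in the southern hemisphere.

|φ| = 85.1°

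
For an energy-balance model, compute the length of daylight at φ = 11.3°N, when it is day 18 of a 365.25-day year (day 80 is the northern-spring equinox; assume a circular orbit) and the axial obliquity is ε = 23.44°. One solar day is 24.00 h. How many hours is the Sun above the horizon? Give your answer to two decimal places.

11.43 h

Solar longitude: λ_s = 360° × (18 − 80)/365.25 = -61.109°, i.e. -61.109° + 360° = 298.891°.
sin δ = sin 23.44° × sin 298.891° = -0.34828, so δ = -20.382°.
cos H₀ = −tan φ · tan δ = −tan(+11.3°) × tan(-20.382°) = 0.0742, so H₀ = 1.4965 rad = 85.74°.
Daylight = 2H₀/(2π) × 24.00 h = (1.4965/π) × 24.00 = 11.43 h.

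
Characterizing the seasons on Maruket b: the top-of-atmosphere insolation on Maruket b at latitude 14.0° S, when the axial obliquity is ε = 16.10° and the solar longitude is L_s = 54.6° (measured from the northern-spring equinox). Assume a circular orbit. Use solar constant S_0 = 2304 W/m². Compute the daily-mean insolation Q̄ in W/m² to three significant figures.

Q̄ ≈ 631 W/m²

Solar declination: sin δ = sin ε · sin L_s = sin 16.10° × sin 54.6° = 0.22605, so δ = +13.064°.
cos h₀ = −tan(-14.0°) tan(+13.064°) = 0.0579, h₀ = 1.5129 rad.
Bracket: h₀ sin ϕ sin δ + cos ϕ cos δ sin h₀ = 1.5129×-0.24192×0.22605 + 0.97030×0.97412×0.99832 = -0.082734 + 0.943601 = 0.860867.
Q̄ = (S_0/π) × [bracket] = (2304/π) × 0.860867 = 631.3 W/m².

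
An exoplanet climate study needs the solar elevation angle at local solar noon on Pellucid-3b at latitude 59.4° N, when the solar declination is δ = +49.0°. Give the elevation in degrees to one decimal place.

79.6°

At local noon the hour angle is zero, so the zenith angle equals |φ − δ| = |+59.4° − (+49.000°)| = 10.400°.
Elevation = 90° − 10.400° = 79.6°.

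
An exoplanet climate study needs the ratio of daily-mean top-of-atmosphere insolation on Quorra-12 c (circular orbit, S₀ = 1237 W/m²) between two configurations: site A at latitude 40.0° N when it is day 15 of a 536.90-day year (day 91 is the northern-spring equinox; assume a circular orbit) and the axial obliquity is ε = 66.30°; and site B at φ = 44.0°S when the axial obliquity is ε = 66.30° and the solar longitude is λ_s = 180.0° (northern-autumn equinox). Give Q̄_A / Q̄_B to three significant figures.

— Configuration A (φ=+40.0°):
Solar longitude: λ_s = 360° × (15 − 91)/536.90 = -50.959°, i.e. -50.959° + 360° = 309.041°.
sin δ = sin 66.30° × sin 309.041° = -0.71119, so δ = -45.332°.
cos H₀ = −tan(+40.0°) tan(-45.332°) = 0.8489, H₀ = 0.5569 rad.
Bracket: H₀ sin φ sin δ + cos φ cos δ sin H₀ = 0.5569×0.64279×-0.71119 + 0.76604×0.70300×0.52858 = -0.254585 + 0.284654 = 0.030069.
Q̄ = (S₀/π) × [bracket] = (1237/π) × 0.030069 = 11.840 W/m².
— Configuration B (φ=-44.0°):
Solar declination: sin δ = sin ε · sin λ_s = sin 66.30° × sin 180.0° = 0.00000, so δ = +0.000°.
cos H₀ = −tan(-44.0°) tan(+0.000°) = 0.0000, H₀ = 1.5708 rad.
Bracket: H₀ sin φ sin δ + cos φ cos δ sin H₀ = 1.5708×-0.69466×0.00000 + 0.71934×1.00000×1.00000 = -0.000000 + 0.719340 = 0.719340.
Q̄ = (S₀/π) × [bracket] = (1237/π) × 0.719340 = 283.24 W/m².
Ratio Q̄_A / Q̄_B = 11.840 / 283.24 = 0.04180.

Q̄_A / Q̄_B ≈ 0.0418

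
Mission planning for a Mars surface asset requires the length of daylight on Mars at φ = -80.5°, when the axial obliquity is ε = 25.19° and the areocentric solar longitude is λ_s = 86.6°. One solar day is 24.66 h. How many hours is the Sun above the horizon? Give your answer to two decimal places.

0.00 h

sin δ = sin 25.19° × sin 86.6° = 0.42487, so δ = +25.143°.
cos H₀ = −tan φ · tan δ = 2.8047 ≥ 1, so the Sun never rises (polar night) and H₀ = 0.
Daylight = 2H₀/(2π) × 24.66 h = (0.0000/π) × 24.66 = 0.00 h.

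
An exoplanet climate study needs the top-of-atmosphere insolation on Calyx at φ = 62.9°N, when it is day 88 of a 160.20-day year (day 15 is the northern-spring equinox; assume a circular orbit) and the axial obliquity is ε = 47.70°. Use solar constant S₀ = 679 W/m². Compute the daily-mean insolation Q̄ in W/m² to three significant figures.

Q̄ ≈ 166 W/m²

Solar longitude: λ_s = 360° × (88 − 15)/160.20 = 164.045°.
sin δ = sin 47.70° × sin 164.045° = 0.20331, so δ = +11.731°.
cos H₀ = −tan(+62.9°) tan(+11.731°) = -0.4058, H₀ = 1.9886 rad.
Bracket: H₀ sin φ sin δ + cos φ cos δ sin H₀ = 1.9886×0.89021×0.20331 + 0.45554×0.97911×0.91397 = 0.359914 + 0.407652 = 0.767566.
Q̄ = (S₀/π) × [bracket] = (679/π) × 0.767566 = 165.9 W/m².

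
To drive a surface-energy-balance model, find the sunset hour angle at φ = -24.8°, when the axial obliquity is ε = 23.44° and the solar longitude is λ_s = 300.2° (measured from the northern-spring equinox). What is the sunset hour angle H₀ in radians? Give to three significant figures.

H₀ = 1.74 rad

Solar declination: sin δ = sin ε · sin λ_s = sin 23.44° × sin 300.2° = -0.34380, so δ = -20.108°.
cos H₀ = −tan φ · tan δ = −tan(-24.8°) × tan(-20.108°) = -0.1692, so H₀ = 1.7408 rad = 99.74°.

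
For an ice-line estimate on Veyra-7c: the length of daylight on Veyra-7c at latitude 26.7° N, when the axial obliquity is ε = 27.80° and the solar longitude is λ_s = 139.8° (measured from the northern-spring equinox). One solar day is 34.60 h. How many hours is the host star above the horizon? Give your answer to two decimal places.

19.06 h

Solar declination: sin δ = sin ε · sin λ_s = sin 27.80° × sin 139.8° = 0.30103, so δ = +17.520°.
cos H₀ = −tan φ · tan δ = −tan(+26.7°) × tan(+17.520°) = -0.1588, so H₀ = 1.7302 rad = 99.14°.
Daylight = 2H₀/(2π) × 34.60 h = (1.7302/π) × 34.60 = 19.06 h.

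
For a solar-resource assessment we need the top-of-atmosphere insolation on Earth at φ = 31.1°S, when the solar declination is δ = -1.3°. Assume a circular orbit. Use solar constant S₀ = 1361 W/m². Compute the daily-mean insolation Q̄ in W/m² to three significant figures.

cos H₀ = −tan(-31.1°) tan(-1.300°) = -0.0137, H₀ = 1.5845 rad.
Bracket: H₀ sin φ sin δ + cos φ cos δ sin H₀ = 1.5845×-0.51653×-0.02269 + 0.85627×0.99974×0.99991 = 0.018570 + 0.855970 = 0.874540.
Q̄ = (S₀/π) × [bracket] = (1361/π) × 0.874540 = 378.9 W/m².

Q̄ ≈ 379 W/m²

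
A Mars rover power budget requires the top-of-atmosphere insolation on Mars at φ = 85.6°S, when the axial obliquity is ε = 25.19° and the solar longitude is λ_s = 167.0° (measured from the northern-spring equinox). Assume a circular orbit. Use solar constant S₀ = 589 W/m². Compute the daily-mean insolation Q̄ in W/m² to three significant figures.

Q̄ ≈ 0.00 W/m²

Solar declination: sin δ = sin ε · sin λ_s = sin 25.19° × sin 167.0° = 0.09574, so δ = +5.494°.
cos H₀ = −tan(-85.6°) tan(+5.494°) = 1.2500 ≥ 1 ⇒ polar night, H₀ = 0 and Q̄ = 0.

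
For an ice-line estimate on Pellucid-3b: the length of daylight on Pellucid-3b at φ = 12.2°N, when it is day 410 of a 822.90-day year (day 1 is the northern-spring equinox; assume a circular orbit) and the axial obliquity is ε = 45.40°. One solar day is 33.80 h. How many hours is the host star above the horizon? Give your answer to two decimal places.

16.93 h

Solar longitude: λ_s = 360° × (410 − 1)/822.90 = 178.928°.
sin δ = sin 45.40° × sin 178.928° = 0.01332, so δ = +0.763°.
cos H₀ = −tan φ · tan δ = −tan(+12.2°) × tan(+0.763°) = -0.0029, so H₀ = 1.5737 rad = 90.17°.
Daylight = 2H₀/(2π) × 33.80 h = (1.5737/π) × 33.80 = 16.93 h.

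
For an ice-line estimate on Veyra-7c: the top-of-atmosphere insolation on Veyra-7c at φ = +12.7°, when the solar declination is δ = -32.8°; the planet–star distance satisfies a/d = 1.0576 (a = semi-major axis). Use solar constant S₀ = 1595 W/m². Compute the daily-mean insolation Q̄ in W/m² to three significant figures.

Q̄ ≈ 364 W/m²

cos H₀ = −tan(+12.7°) tan(-32.800°) = 0.1452, H₀ = 1.4250 rad.
Bracket: H₀ sin φ sin δ + cos φ cos δ sin H₀ = 1.4250×0.21985×-0.54171 + 0.97553×0.84057×0.98940 = -0.169710 + 0.811309 = 0.641599.
Inverse-square distance factor (a/d)² = 1.0576² = 1.118518.
Q̄ = (S₀/π) × 1.118518 × [bracket] = (1595/π) × 1.118518 × 0.641599 = 364.3 W/m².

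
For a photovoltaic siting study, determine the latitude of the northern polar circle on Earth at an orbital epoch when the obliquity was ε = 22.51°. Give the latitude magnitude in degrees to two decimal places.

67.49°

The polar circle is the lowest latitude that experiences at least one full rotation of continuous daylight at the northern-summer solstice; it lies at |ϕ| = 90° − ε = 90° − 22.51° = 67.49°.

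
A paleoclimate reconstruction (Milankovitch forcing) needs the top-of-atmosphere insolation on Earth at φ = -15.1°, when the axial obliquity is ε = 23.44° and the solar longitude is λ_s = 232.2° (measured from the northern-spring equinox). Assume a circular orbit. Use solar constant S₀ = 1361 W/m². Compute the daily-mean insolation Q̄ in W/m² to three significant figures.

Solar declination: sin δ = sin ε · sin λ_s = sin 23.44° × sin 232.2° = -0.31431, so δ = -18.319°.
cos H₀ = −tan(-15.1°) tan(-18.319°) = -0.0893, H₀ = 1.6603 rad.
Bracket: H₀ sin φ sin δ + cos φ cos δ sin H₀ = 1.6603×-0.26050×-0.31431 + 0.96547×0.94932×0.99600 = 0.135942 + 0.912874 = 1.048816.
Q̄ = (S₀/π) × [bracket] = (1361/π) × 1.048816 = 454.4 W/m².

Q̄ ≈ 454 W/m²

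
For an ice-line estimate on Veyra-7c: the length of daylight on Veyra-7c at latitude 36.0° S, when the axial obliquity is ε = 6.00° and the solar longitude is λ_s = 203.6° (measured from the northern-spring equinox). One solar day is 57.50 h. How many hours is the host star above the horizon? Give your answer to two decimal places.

Solar declination: sin δ = sin ε · sin λ_s = sin 6.00° × sin 203.6° = -0.04185, so δ = -2.398°.
cos H₀ = −tan φ · tan δ = −tan(-36.0°) × tan(-2.398°) = -0.0304, so H₀ = 1.6012 rad = 91.74°.
Daylight = 2H₀/(2π) × 57.50 h = (1.6012/π) × 57.50 = 29.31 h.

29.31 h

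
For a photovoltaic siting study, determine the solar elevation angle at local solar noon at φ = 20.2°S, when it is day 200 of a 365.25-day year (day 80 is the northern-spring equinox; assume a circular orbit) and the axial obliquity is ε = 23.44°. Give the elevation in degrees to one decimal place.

49.3°

Solar longitude: λ_s = 360° × (200 − 80)/365.25 = 118.275°.
sin δ = sin 23.44° × sin 118.275° = 0.35033, so δ = +20.507°.
At local noon the hour angle is zero, so the zenith angle equals |φ − δ| = |-20.2° − (+20.507°)| = 40.707°.
Elevation = 90° − 40.707° = 49.3°.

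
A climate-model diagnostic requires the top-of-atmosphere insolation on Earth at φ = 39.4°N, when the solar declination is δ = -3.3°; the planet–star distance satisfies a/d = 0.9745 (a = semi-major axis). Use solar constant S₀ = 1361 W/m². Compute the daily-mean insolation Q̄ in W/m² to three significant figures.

cos H₀ = −tan(+39.4°) tan(-3.300°) = 0.0474, H₀ = 1.5234 rad.
Bracket: H₀ sin φ sin δ + cos φ cos δ sin H₀ = 1.5234×0.63473×-0.05756 + 0.77273×0.99834×0.99888 = -0.055658 + 0.770583 = 0.714925.
Inverse-square distance factor (a/d)² = 0.9745² = 0.949650.
Q̄ = (S₀/π) × 0.949650 × [bracket] = (1361/π) × 0.949650 × 0.714925 = 294.1 W/m².

Q̄ ≈ 294 W/m²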